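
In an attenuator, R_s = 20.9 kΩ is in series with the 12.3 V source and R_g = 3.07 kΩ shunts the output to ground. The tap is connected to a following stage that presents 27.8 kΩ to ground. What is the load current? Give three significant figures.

I_L ≈ 0.0517 mA

R_g‖R_L = 2.765 kΩ; V_out = 12.3 × 2.765/23.66 = 1.437 V.
I_L = V_out / R_L = 1.437 / 27.8 kΩ = 0.0517 mA.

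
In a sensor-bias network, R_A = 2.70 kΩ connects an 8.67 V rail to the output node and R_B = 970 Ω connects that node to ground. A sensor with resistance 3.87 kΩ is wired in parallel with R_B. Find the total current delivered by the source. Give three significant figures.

R_B‖R_L = 775.6 Ω, so the source sees R_A + R_B‖R_L = 3476 Ω.
I = 8.67 V / 3476 Ω = 2.49 mA.

I ≈ 2.49 mA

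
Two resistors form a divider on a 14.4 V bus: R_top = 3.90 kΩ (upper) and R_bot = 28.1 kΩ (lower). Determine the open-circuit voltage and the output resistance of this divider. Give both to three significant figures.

V_th is the open-circuit tap voltage: 14.4 × 28.1/(3.90 + 28.1) = 12.6 V.
With the supply zeroed, R_top and R_bot appear in parallel from the tap: R_th = R_top‖R_bot = (3.90 × 28.1)/32.00 = 3.42 kΩ.

V_th = 12.6 V, R_th = 3.42 kΩ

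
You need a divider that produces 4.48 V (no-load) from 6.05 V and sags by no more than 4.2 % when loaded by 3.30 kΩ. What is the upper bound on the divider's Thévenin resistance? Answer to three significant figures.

R_th ≤ 145 Ω

Loading drop = R_th/(R_th + R_L) ≤ 0.0420, so R_th ≤ R_L · ε/(1−ε) = 3.30 kΩ × 0.0420/0.9580 = 145 Ω.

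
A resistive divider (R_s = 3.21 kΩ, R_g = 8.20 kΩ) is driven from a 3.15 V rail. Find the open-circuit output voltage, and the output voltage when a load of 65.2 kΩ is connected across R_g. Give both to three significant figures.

Unloaded: 2.26 V; loaded: 2.19 V

Open-circuit: V = 3.15 × 8.20/(3.21 + 8.20) = 2.26 V.
With the load, R_g becomes R_g‖R_L = 7.284 kΩ, so V = 3.15 × 7.284/10.49 = 2.19 V.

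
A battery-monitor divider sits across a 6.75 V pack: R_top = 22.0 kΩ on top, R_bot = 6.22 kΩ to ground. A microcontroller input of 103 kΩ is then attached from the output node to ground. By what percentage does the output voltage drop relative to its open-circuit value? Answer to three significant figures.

The divider's output (Thévenin) resistance is R_top‖R_bot = 4.849 kΩ.
Fractional drop under load = R_th/(R_th + R_L) = 4.849 / (4.849 + 103) = 0.04496.
So the output falls by 4.50 %.

4.50 %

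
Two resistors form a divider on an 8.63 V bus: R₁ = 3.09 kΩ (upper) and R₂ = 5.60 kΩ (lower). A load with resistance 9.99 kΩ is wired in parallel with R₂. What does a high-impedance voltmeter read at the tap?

V_out ≈ 4.64 V

The load sits in parallel with R₂: R₂‖R_L = (5.60 × 9.99) / (5.60 + 9.99) = 3.588 kΩ.
V_out = 8.63 × 3.588 / (3.09 + 3.588) = 8.63 × 3.588/6.678 = 4.64 V.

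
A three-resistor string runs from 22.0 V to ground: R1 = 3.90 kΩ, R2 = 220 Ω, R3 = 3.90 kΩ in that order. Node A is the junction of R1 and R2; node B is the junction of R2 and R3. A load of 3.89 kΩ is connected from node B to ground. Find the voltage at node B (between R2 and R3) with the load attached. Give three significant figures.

At node B, R3 is in parallel with the load: R3‖R_L = 1947 Ω.
Below node A the resistance is R2 + (R3‖R_L) = 2167 Ω, so V_A = 22.0 × 2167/6067 = 7.859 V.
Then V_B = V_A × (R3‖R_L)/(R2 + R3‖R_L) = 7.859 × 1947/2167 = 7.06 V.

V ≈ 7.06 V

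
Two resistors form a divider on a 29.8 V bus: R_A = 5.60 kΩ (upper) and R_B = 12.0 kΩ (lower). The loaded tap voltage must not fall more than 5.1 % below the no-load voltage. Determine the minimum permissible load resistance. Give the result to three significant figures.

R_L(min) ≈ 71.0 kΩ

Output resistance R_th = R_A‖R_B = (5.60 × 12.0)/17.60 = 3.818 kΩ.
The fractional drop is R_th/(R_th + R_L); requiring this ≤ 0.0510 gives R_L ≥ R_th(1/0.0510 − 1) = 3.818 × 18.61 = 71.0 kΩ.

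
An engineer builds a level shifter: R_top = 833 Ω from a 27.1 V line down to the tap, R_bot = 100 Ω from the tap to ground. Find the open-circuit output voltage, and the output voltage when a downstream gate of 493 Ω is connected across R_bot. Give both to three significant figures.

Unloaded: 2.90 V; loaded: 2.46 V

Open-circuit: V = 27.1 × 100/(833 + 100) = 2.90 V.
With the load, R_bot becomes R_bot‖R_L = 83.14 Ω, so V = 27.1 × 83.14/916.1 = 2.46 V.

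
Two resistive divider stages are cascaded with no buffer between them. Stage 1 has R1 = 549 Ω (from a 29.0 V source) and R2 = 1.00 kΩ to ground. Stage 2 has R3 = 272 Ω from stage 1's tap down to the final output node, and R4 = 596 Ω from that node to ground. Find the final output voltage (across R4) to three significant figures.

V_out ≈ 9.13 V

Stage 2 presents R3+R4 = 868.0 Ω as a load on stage 1's tap.
Stage 1's lower leg becomes R2‖(R3+R4) = 464.7 Ω, so V_mid = 29.0 × 464.7/1014 = 13.29 V.
Stage 2 is itself unloaded: V_out = V_mid × R4/(R3+R4) = 13.29 × 596/868.0 = 9.13 V.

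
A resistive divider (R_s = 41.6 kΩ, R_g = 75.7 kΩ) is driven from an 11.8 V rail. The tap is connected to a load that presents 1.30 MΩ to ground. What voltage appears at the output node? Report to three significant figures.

V_out ≈ 7.46 V

The load sits in parallel with R_g: R_g‖R_L = (75.7 × 1300) / (75.7 + 1300) = 71.53 kΩ.
V_out = 11.8 × 71.53 / (41.6 + 71.53) = 11.8 × 71.53/113.1 = 7.46 V.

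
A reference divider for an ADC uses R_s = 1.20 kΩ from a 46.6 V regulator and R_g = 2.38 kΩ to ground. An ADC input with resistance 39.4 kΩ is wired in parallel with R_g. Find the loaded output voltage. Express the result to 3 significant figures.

V_out ≈ 30.4 V

The load sits in parallel with R_g: R_g‖R_L = (2.38 × 39.4) / (2.38 + 39.4) = 2.244 kΩ.
V_out = 46.6 × 2.244 / (1.20 + 2.244) = 46.6 × 2.244/3.444 = 30.4 V.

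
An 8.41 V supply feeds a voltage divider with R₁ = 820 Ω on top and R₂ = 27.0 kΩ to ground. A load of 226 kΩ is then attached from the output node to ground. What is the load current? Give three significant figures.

I_L ≈ 0.0360 mA

R₂‖R_L = 24120 Ω; V_out = 8.41 × 24120/24940 = 8.133 V.
I_L = V_out / R_L = 8.133 / 226 kΩ = 0.0360 mA.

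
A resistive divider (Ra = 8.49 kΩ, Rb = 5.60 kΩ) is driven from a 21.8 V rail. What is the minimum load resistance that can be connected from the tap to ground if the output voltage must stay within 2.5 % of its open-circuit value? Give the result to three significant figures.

Output resistance R_th = Ra‖Rb = (8.49 × 5.60)/14.09 = 3.374 kΩ.
The fractional drop is R_th/(R_th + R_L); requiring this ≤ 0.0250 gives R_L ≥ R_th(1/0.0250 − 1) = 3.374 × 39.00 = 132 kΩ.

R_L(min) ≈ 132 kΩ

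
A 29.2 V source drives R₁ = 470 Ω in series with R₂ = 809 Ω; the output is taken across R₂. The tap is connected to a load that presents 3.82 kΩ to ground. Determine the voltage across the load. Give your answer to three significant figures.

The load sits in parallel with R₂: R₂‖R_L = (809 × 3820) / (809 + 3820) = 667.6 Ω.
V_out = 29.2 × 667.6 / (470 + 667.6) = 29.2 × 667.6/1138 = 17.1 V.

V_out ≈ 17.1 V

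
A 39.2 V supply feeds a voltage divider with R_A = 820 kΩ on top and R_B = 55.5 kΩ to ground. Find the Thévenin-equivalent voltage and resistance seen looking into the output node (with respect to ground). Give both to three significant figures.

V_th is the open-circuit tap voltage: 39.2 × 55.5/(820 + 55.5) = 2.48 V.
With the supply zeroed, R_A and R_B appear in parallel from the tap: R_th = R_A‖R_B = (820 × 55.5)/875.5 = 52.0 kΩ.

V_th = 2.48 V, R_th = 52.0 kΩ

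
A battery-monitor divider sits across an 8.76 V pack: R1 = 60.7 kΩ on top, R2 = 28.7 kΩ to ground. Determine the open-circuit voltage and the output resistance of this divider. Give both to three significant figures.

V_th = 2.81 V, R_th = 19.5 kΩ

V_th is the open-circuit tap voltage: 8.76 × 28.7/(60.7 + 28.7) = 2.81 V.
With the supply zeroed, R1 and R2 appear in parallel from the tap: R_th = R1‖R2 = (60.7 × 28.7)/89.40 = 19.5 kΩ.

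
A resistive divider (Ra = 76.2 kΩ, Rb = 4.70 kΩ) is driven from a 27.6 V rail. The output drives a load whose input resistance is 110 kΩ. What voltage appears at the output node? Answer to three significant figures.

V_out ≈ 1.54 V

The load sits in parallel with Rb: Rb‖R_L = (4.70 × 110) / (4.70 + 110) = 4.507 kΩ.
V_out = 27.6 × 4.507 / (76.2 + 4.507) = 27.6 × 4.507/80.71 = 1.54 V.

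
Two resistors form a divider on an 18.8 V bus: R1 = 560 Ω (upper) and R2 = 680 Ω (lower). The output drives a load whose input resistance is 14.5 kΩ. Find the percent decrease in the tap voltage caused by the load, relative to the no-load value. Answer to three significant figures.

The divider's output (Thévenin) resistance is R1‖R2 = 307.1 Ω.
Fractional drop under load = R_th/(R_th + R_L) = 307.1 / (307.1 + 14500) = 0.02074.
So the output falls by 2.07 %.

2.07 %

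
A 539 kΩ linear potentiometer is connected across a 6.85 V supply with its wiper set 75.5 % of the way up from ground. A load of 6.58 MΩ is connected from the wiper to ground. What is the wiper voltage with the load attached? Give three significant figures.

V ≈ 5.09 V

The wiper splits the pot into (1−α)R = 132.1 kΩ above and αR = 406.9 kΩ below.
Lower section ‖ load = 383.2 kΩ.
V_wiper = 6.85 × 383.2/(132.1 + 383.2) = 5.09 V.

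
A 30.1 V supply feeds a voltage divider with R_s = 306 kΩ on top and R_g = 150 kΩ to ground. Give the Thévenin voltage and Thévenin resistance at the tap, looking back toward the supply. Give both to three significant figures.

V_th is the open-circuit tap voltage: 30.1 × 150/(306 + 150) = 9.90 V.
With the supply zeroed, R_s and R_g appear in parallel from the tap: R_th = R_s‖R_g = (306 × 150)/456.0 = 101 kΩ.

V_th = 9.90 V, R_th = 101 kΩ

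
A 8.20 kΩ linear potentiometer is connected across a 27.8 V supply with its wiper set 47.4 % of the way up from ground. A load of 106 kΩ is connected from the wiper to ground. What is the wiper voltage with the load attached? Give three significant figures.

V ≈ 12.9 V

The wiper splits the pot into (1−α)R = 4.313 kΩ above and αR = 3.887 kΩ below.
Lower section ‖ load = 3.749 kΩ.
V_wiper = 27.8 × 3.749/(4.313 + 3.749) = 12.9 V.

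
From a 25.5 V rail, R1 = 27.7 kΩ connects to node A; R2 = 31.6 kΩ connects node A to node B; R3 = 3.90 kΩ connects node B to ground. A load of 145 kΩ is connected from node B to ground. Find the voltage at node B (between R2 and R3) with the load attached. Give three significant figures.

At node B, R3 is in parallel with the load: R3‖R_L = 3.798 kΩ.
Below node A the resistance is R2 + (R3‖R_L) = 35.40 kΩ, so V_A = 25.5 × 35.40/63.10 = 14.31 V.
Then V_B = V_A × (R3‖R_L)/(R2 + R3‖R_L) = 14.31 × 3.798/35.40 = 1.53 V.

V ≈ 1.53 V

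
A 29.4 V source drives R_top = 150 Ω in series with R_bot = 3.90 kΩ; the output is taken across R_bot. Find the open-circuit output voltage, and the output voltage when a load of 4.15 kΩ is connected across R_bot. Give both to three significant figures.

Open-circuit: V = 29.4 × 3900/(150 + 3900) = 28.3 V.
With the load, R_bot becomes R_bot‖R_L = 2011 Ω, so V = 29.4 × 2011/2161 = 27.4 V.

Unloaded: 28.3 V; loaded: 27.4 V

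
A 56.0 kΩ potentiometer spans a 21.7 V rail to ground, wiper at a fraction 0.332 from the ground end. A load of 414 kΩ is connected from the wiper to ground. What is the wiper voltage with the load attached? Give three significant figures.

The wiper splits the pot into (1−α)R = 37.41 kΩ above and αR = 18.59 kΩ below.
Lower section ‖ load = 17.79 kΩ.
V_wiper = 21.7 × 17.79/(37.41 + 17.79) = 6.99 V.

V ≈ 6.99 V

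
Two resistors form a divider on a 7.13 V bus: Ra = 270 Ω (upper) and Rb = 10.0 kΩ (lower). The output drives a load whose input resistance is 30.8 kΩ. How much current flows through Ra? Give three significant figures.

Rb‖R_L = 7549 Ω, so the source sees Ra + Rb‖R_L = 7819 Ω.
I = 7.13 V / 7819 Ω = 0.912 mA.

I ≈ 0.912 mA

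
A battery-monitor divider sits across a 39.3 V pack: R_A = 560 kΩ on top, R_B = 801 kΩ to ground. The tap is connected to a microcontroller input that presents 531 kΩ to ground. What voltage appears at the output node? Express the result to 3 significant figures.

The load sits in parallel with R_B: R_B‖R_L = (801 × 531) / (801 + 531) = 319.3 kΩ.
V_out = 39.3 × 319.3 / (560 + 319.3) = 39.3 × 319.3/879.3 = 14.3 V.
(Unloaded it would have been 23.1 V.)

V_out ≈ 14.3 V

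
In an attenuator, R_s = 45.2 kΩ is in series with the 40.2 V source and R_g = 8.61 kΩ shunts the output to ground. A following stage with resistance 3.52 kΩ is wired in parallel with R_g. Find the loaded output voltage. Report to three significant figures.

The load sits in parallel with R_g: R_g‖R_L = (8.61 × 3.52) / (8.61 + 3.52) = 2.499 kΩ.
V_out = 40.2 × 2.499 / (45.2 + 2.499) = 40.2 × 2.499/47.70 = 2.11 V.

V_out ≈ 2.11 V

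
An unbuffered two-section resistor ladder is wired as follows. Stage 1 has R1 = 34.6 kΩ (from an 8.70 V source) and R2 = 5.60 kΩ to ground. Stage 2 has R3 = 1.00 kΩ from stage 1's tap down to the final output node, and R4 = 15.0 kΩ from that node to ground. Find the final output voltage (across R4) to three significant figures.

V_out ≈ 0.873 V

Stage 2 presents R3+R4 = 16.00 kΩ as a load on stage 1's tap.
Stage 1's lower leg becomes R2‖(R3+R4) = 4.148 kΩ, so V_mid = 8.70 × 4.148/38.75 = 0.9314 V.
Stage 2 is itself unloaded: V_out = V_mid × R4/(R3+R4) = 0.9314 × 15.0/16.00 = 0.873 V.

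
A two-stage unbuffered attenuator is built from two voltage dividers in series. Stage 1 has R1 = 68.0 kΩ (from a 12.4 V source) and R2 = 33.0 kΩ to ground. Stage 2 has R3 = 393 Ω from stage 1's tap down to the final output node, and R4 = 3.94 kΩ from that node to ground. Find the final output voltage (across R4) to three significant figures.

Stage 2 presents R3+R4 = 4333 Ω as a load on stage 1's tap.
Stage 1's lower leg becomes R2‖(R3+R4) = 3830 Ω, so V_mid = 12.4 × 3830/71830 = 0.6612 V.
Stage 2 is itself unloaded: V_out = V_mid × R4/(R3+R4) = 0.6612 × 3940/4333 = 0.601 V.

V_out ≈ 0.601 V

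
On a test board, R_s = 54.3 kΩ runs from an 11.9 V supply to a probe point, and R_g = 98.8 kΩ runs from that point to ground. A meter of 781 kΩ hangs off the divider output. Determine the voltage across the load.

The load sits in parallel with R_g: R_g‖R_L = (98.8 × 781) / (98.8 + 781) = 87.70 kΩ.
V_out = 11.9 × 87.70 / (54.3 + 87.70) = 11.9 × 87.70/142.0 = 7.35 V.

V_out ≈ 7.35 V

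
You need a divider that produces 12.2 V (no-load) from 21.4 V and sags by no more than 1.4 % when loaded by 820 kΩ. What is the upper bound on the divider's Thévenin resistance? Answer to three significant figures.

R_th ≤ 11.6 kΩ

Loading drop = R_th/(R_th + R_L) ≤ 0.0140, so R_th ≤ R_L · ε/(1−ε) = 820 kΩ × 0.0140/0.9860 = 11.6 kΩ.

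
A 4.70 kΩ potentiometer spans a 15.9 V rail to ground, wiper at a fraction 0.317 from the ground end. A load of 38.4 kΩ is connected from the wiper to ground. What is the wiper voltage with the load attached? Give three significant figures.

The wiper splits the pot into (1−α)R = 3.210 kΩ above and αR = 1.490 kΩ below.
Lower section ‖ load = 1.434 kΩ.
V_wiper = 15.9 × 1.434/(3.210 + 1.434) = 4.91 V.

V ≈ 4.91 V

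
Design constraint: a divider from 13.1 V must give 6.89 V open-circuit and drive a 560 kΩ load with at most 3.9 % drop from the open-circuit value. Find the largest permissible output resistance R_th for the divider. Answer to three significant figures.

Loading drop = R_th/(R_th + R_L) ≤ 0.0390, so R_th ≤ R_L · ε/(1−ε) = 560 kΩ × 0.0390/0.9610 = 22.7 kΩ.

R_th ≤ 22.7 kΩ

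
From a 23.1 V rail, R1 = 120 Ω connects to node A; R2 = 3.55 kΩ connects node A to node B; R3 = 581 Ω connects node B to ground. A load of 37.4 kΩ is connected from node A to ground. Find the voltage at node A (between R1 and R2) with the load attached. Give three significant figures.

Below node A the series string R2+R3 = 4131 Ω sits in parallel with the 37400 Ω load: 3720 Ω.
V_A = 23.1 × 3720/(120 + 3720) = 22.4 V.

V ≈ 22.4 V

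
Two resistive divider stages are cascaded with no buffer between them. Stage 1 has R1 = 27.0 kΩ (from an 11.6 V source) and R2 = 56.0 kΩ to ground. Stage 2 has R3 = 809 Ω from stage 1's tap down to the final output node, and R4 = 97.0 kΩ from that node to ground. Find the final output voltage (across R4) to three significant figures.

V_out ≈ 6.54 V

Stage 2 presents R3+R4 = 97810 Ω as a load on stage 1's tap.
Stage 1's lower leg becomes R2‖(R3+R4) = 35610 Ω, so V_mid = 11.6 × 35610/62610 = 6.598 V.
Stage 2 is itself unloaded: V_out = V_mid × R4/(R3+R4) = 6.598 × 97000/97810 = 6.54 V.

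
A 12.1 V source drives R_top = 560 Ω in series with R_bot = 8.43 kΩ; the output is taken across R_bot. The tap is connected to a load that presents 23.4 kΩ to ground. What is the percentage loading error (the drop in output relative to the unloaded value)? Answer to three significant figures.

2.19 %

The divider's output (Thévenin) resistance is R_top‖R_bot = 525.1 Ω.
Fractional drop under load = R_th/(R_th + R_L) = 525.1 / (525.1 + 23400) = 0.02195.
So the output falls by 2.19 %.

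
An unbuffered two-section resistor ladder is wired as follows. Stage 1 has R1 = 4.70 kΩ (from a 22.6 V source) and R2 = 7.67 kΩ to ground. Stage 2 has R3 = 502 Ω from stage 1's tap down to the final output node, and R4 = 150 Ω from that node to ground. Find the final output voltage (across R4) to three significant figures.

Stage 2 presents R3+R4 = 652.0 Ω as a load on stage 1's tap.
Stage 1's lower leg becomes R2‖(R3+R4) = 600.9 Ω, so V_mid = 22.6 × 600.9/5301 = 2.562 V.
Stage 2 is itself unloaded: V_out = V_mid × R4/(R3+R4) = 2.562 × 150/652.0 = 0.589 V.

V_out ≈ 0.589 V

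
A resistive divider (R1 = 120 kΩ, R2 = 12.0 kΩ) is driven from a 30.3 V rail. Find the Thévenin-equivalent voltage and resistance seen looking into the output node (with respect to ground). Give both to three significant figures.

V_th = 2.75 V, R_th = 10.9 kΩ

V_th is the open-circuit tap voltage: 30.3 × 12.0/(120 + 12.0) = 2.75 V.
With the supply zeroed, R1 and R2 appear in parallel from the tap: R_th = R1‖R2 = (120 × 12.0)/132.0 = 10.9 kΩ.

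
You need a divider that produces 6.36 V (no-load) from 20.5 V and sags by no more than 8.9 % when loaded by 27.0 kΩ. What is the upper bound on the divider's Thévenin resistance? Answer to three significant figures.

R_th ≤ 2.64 kΩ

Loading drop = R_th/(R_th + R_L) ≤ 0.0890, so R_th ≤ R_L · ε/(1−ε) = 27.0 kΩ × 0.0890/0.9110 = 2.64 kΩ.
(Any R1, R2 with R2/(R1+R2) = 0.310 and R1‖R2 ≤ 2.64 kΩ will meet the spec.)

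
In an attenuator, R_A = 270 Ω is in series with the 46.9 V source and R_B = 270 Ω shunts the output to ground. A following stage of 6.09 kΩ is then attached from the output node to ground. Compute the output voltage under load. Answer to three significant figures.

V_out ≈ 22.9 V

The load sits in parallel with R_B: R_B‖R_L = (270 × 6090) / (270 + 6090) = 258.5 Ω.
V_out = 46.9 × 258.5 / (270 + 258.5) = 46.9 × 258.5/528.5 = 22.9 V.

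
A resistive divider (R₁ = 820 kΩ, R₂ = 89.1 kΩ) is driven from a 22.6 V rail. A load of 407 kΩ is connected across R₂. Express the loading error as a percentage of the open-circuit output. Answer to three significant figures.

Unloaded V = 22.6 × 89.1/909.1 = 2.215 V.
Loaded: R₂‖R_L = 73.10 kΩ, giving V = 22.6 × 73.10/893.1 = 1.850 V.
Drop = (2.215 − 1.850) / 2.215 = 16.5 %.

16.5 %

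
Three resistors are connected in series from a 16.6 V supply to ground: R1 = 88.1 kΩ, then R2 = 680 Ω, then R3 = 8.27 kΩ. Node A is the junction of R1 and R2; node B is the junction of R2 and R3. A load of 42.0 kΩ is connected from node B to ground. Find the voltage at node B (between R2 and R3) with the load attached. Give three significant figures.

At node B, R3 is in parallel with the load: R3‖R_L = 6909 Ω.
Below node A the resistance is R2 + (R3‖R_L) = 7589 Ω, so V_A = 16.6 × 7589/95690 = 1.317 V.
Then V_B = V_A × (R3‖R_L)/(R2 + R3‖R_L) = 1.317 × 6909/7589 = 1.20 V.

V ≈ 1.20 V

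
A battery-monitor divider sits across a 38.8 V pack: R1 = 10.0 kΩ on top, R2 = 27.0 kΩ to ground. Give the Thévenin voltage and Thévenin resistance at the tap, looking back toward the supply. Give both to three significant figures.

V_th is the open-circuit tap voltage: 38.8 × 27.0/(10.0 + 27.0) = 28.3 V.
With the supply zeroed, R1 and R2 appear in parallel from the tap: R_th = R1‖R2 = (10.0 × 27.0)/37.00 = 7.30 kΩ.

V_th = 28.3 V, R_th = 7.30 kΩ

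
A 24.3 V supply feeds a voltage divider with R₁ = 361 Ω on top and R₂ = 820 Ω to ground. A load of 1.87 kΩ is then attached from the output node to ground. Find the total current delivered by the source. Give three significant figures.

I ≈ 26.1 mA

R₂‖R_L = 570.0 Ω, so the source sees R₁ + R₂‖R_L = 931.0 Ω.
I = 24.3 V / 931.0 Ω = 26.1 mA.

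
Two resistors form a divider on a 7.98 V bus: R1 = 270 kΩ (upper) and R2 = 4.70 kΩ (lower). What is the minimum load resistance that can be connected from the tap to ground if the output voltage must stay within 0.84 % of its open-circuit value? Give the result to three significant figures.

Output resistance R_th = R1‖R2 = (270 × 4.70)/274.7 = 4.620 kΩ.
The fractional drop is R_th/(R_th + R_L); requiring this ≤ 0.00840 gives R_L ≥ R_th(1/0.00840 − 1) = 4.620 × 118.0 = 545 kΩ.

R_L(min) ≈ 545 kΩ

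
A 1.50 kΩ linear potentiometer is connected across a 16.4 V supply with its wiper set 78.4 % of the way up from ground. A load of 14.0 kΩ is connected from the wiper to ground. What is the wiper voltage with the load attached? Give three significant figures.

V ≈ 12.6 V

The wiper splits the pot into (1−α)R = 324.0 Ω above and αR = 1176 Ω below.
Lower section ‖ load = 1085 Ω.
V_wiper = 16.4 × 1085/(324.0 + 1085) = 12.6 V.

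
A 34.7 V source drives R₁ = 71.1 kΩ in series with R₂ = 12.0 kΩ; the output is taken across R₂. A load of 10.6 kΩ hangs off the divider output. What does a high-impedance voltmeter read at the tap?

The load sits in parallel with R₂: R₂‖R_L = (12.0 × 10.6) / (12.0 + 10.6) = 5.628 kΩ.
V_out = 34.7 × 5.628 / (71.1 + 5.628) = 34.7 × 5.628/76.73 = 2.55 V.

V_out ≈ 2.55 V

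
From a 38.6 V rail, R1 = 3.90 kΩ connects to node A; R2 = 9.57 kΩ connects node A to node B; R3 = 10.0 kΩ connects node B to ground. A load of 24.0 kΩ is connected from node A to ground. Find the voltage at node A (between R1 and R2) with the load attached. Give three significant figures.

V ≈ 28.3 V

Below node A the series string R2+R3 = 19.57 kΩ sits in parallel with the 24.0 kΩ load: 10.78 kΩ.
V_A = 38.6 × 10.78/(3.90 + 10.78) = 28.3 V.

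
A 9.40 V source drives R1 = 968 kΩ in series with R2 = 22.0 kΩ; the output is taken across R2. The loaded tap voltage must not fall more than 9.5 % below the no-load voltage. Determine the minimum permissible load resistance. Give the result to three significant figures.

R_L(min) ≈ 205 kΩ

Output resistance R_th = R1‖R2 = (968 × 22.0)/990.0 = 21.51 kΩ.
The fractional drop is R_th/(R_th + R_L); requiring this ≤ 0.0950 gives R_L ≥ R_th(1/0.0950 − 1) = 21.51 × 9.526 = 205 kΩ.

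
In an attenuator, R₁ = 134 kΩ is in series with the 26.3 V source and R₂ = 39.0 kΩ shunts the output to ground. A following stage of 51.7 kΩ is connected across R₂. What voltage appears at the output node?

The load sits in parallel with R₂: R₂‖R_L = (39.0 × 51.7) / (39.0 + 51.7) = 22.23 kΩ.
V_out = 26.3 × 22.23 / (134 + 22.23) = 26.3 × 22.23/156.2 = 3.74 V.

V_out ≈ 3.74 V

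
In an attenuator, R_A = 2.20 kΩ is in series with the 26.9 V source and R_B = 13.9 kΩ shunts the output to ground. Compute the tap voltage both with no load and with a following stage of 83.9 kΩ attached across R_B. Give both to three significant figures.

Open-circuit: V = 26.9 × 13.9/(2.20 + 13.9) = 23.2 V.
With the load, R_B becomes R_B‖R_L = 11.92 kΩ, so V = 26.9 × 11.92/14.12 = 22.7 V.

Unloaded: 23.2 V; loaded: 22.7 V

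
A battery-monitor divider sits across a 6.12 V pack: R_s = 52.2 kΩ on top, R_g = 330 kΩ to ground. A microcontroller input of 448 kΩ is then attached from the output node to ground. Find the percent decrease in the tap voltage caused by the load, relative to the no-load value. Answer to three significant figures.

9.14 %

Unloaded V = 6.12 × 330/382.2 = 5.2841 V.
Loaded: R_g‖R_L = 190.0 kΩ, giving V = 6.12 × 190.0/242.2 = 4.8011 V.
Drop = (5.2841 − 4.8011) / 5.2841 = 9.14 %.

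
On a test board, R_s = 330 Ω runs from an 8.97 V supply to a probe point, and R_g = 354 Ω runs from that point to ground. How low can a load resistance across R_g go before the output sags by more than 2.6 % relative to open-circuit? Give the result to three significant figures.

R_L(min) ≈ 6.40 kΩ

Output resistance R_th = R_s‖R_g = (330 × 354)/684.0 = 170.8 Ω.
The fractional drop is R_th/(R_th + R_L); requiring this ≤ 0.0260 gives R_L ≥ R_th(1/0.0260 − 1) = 170.8 × 37.46 = 6.40 kΩ.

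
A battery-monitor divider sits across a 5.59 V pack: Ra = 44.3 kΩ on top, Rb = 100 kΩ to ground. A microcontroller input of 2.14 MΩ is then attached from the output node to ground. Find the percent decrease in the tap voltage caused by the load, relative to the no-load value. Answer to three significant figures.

1.41 %

The divider's output (Thévenin) resistance is Ra‖Rb = 30.70 kΩ.
Fractional drop under load = R_th/(R_th + R_L) = 30.70 / (30.70 + 2140) = 0.01414.
So the output falls by 1.41 %.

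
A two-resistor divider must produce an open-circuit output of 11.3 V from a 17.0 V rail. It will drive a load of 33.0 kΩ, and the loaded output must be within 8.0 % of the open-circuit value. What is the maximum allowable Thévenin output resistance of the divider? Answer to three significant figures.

Loading drop = R_th/(R_th + R_L) ≤ 0.0800, so R_th ≤ R_L · ε/(1−ε) = 33.0 kΩ × 0.0800/0.9200 = 2.87 kΩ.

R_th ≤ 2.87 kΩ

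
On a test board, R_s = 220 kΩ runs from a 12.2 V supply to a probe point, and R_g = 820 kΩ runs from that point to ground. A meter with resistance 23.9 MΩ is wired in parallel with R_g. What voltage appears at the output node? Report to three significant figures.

V_out ≈ 9.55 V

The load sits in parallel with R_g: R_g‖R_L = (820 × 23900) / (820 + 23900) = 792.8 kΩ.
V_out = 12.2 × 792.8 / (220 + 792.8) = 12.2 × 792.8/1013 = 9.55 V.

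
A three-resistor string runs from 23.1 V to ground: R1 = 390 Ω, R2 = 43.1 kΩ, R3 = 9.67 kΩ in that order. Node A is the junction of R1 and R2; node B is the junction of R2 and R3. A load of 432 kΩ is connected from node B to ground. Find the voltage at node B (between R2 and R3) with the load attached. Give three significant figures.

At node B, R3 is in parallel with the load: R3‖R_L = 9458 Ω.
Below node A the resistance is R2 + (R3‖R_L) = 52560 Ω, so V_A = 23.1 × 52560/52950 = 22.93 V.
Then V_B = V_A × (R3‖R_L)/(R2 + R3‖R_L) = 22.93 × 9458/52560 = 4.13 V.

V ≈ 4.13 V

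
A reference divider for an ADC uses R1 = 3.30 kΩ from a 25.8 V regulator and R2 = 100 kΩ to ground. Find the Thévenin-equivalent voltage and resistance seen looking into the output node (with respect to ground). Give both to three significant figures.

V_th is the open-circuit tap voltage: 25.8 × 100/(3.30 + 100) = 25.0 V.
With the supply zeroed, R1 and R2 appear in parallel from the tap: R_th = R1‖R2 = (3.30 × 100)/103.3 = 3.19 kΩ.

V_th = 25.0 V, R_th = 3.19 kΩ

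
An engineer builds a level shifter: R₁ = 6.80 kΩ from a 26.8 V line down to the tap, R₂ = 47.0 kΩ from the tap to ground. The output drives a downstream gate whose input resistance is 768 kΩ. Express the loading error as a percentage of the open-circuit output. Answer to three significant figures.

0.768 %

The divider's output (Thévenin) resistance is R₁‖R₂ = 5.941 kΩ.
Fractional drop under load = R_th/(R_th + R_L) = 5.941 / (5.941 + 768) = 0.007676.
So the output falls by 0.768 %.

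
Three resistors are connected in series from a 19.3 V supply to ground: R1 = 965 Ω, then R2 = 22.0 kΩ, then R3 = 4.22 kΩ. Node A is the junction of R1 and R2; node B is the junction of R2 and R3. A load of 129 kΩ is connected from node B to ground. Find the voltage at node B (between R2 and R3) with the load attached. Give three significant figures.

V ≈ 2.92 V

At node B, R3 is in parallel with the load: R3‖R_L = 4086 Ω.
Below node A the resistance is R2 + (R3‖R_L) = 26090 Ω, so V_A = 19.3 × 26090/27050 = 18.61 V.
Then V_B = V_A × (R3‖R_L)/(R2 + R3‖R_L) = 18.61 × 4086/26090 = 2.92 V.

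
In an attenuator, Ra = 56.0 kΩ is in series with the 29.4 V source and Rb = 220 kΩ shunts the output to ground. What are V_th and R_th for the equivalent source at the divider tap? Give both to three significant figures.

V_th = 23.4 V, R_th = 44.6 kΩ

V_th is the open-circuit tap voltage: 29.4 × 220/(56.0 + 220) = 23.4 V.
With the supply zeroed, Ra and Rb appear in parallel from the tap: R_th = Ra‖Rb = (56.0 × 220)/276.0 = 44.6 kΩ.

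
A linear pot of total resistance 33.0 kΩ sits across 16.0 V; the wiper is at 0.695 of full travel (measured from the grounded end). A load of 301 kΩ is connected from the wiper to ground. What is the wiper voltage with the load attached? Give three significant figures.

The wiper splits the pot into (1−α)R = 10.07 kΩ above and αR = 22.93 kΩ below.
Lower section ‖ load = 21.31 kΩ.
V_wiper = 16.0 × 21.31/(10.07 + 21.31) = 10.9 V.

V ≈ 10.9 V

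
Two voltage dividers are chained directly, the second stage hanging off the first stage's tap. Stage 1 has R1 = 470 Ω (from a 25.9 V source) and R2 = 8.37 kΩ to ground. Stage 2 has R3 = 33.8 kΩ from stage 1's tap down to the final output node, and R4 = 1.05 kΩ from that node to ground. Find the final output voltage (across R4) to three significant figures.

Stage 2 presents R3+R4 = 34850 Ω as a load on stage 1's tap.
Stage 1's lower leg becomes R2‖(R3+R4) = 6749 Ω, so V_mid = 25.9 × 6749/7219 = 24.21 V.
Stage 2 is itself unloaded: V_out = V_mid × R4/(R3+R4) = 24.21 × 1050/34850 = 0.730 V.

V_out ≈ 0.730 V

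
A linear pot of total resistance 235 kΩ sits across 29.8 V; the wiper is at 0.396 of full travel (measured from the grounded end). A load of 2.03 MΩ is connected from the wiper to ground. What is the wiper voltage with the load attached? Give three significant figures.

V ≈ 11.5 V

The wiper splits the pot into (1−α)R = 141.9 kΩ above and αR = 93.06 kΩ below.
Lower section ‖ load = 88.98 kΩ.
V_wiper = 29.8 × 88.98/(141.9 + 88.98) = 11.5 V.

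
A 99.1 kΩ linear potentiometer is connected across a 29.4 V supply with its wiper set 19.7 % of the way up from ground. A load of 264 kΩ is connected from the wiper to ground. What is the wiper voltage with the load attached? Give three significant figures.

V ≈ 5.47 V

The wiper splits the pot into (1−α)R = 79.58 kΩ above and αR = 19.52 kΩ below.
Lower section ‖ load = 18.18 kΩ.
V_wiper = 29.4 × 18.18/(79.58 + 18.18) = 5.47 V.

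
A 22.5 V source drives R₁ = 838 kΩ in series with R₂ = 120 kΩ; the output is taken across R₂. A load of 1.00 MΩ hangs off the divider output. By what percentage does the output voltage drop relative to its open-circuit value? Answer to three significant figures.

9.50 %

Unloaded V = 22.5 × 120/958.0 = 2.8184 V.
Loaded: R₂‖R_L = 107.1 kΩ, giving V = 22.5 × 107.1/945.1 = 2.5506 V.
Drop = (2.8184 − 2.5506) / 2.8184 = 9.50 %.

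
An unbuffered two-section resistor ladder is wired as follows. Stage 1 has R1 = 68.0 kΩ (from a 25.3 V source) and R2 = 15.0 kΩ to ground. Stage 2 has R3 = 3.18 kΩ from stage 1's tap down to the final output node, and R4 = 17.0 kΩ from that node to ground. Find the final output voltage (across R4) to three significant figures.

Stage 2 presents R3+R4 = 20.18 kΩ as a load on stage 1's tap.
Stage 1's lower leg becomes R2‖(R3+R4) = 8.604 kΩ, so V_mid = 25.3 × 8.604/76.60 = 2.842 V.
Stage 2 is itself unloaded: V_out = V_mid × R4/(R3+R4) = 2.842 × 17.0/20.18 = 2.39 V.

V_out ≈ 2.39 V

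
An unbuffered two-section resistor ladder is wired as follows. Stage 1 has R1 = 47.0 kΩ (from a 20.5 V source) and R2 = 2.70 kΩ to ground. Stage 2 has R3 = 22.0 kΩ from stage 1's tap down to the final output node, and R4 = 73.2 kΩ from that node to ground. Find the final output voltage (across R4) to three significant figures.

Stage 2 presents R3+R4 = 95.20 kΩ as a load on stage 1's tap.
Stage 1's lower leg becomes R2‖(R3+R4) = 2.626 kΩ, so V_mid = 20.5 × 2.626/49.63 = 1.085 V.
Stage 2 is itself unloaded: V_out = V_mid × R4/(R3+R4) = 1.085 × 73.2/95.20 = 0.834 V.

V_out ≈ 0.834 V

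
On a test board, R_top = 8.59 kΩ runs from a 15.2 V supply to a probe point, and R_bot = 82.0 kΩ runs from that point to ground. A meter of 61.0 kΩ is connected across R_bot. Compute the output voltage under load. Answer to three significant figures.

The load sits in parallel with R_bot: R_bot‖R_L = (82.0 × 61.0) / (82.0 + 61.0) = 34.98 kΩ.
V_out = 15.2 × 34.98 / (8.59 + 34.98) = 15.2 × 34.98/43.57 = 12.2 V.
(Unloaded it would have been 13.8 V.)

V_out ≈ 12.2 V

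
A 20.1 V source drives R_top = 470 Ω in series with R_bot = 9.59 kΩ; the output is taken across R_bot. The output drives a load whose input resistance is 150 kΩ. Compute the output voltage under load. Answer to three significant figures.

V_out ≈ 19.1 V

The load sits in parallel with R_bot: R_bot‖R_L = (9590 × 150000) / (9590 + 150000) = 9014 Ω.
V_out = 20.1 × 9014 / (470 + 9014) = 20.1 × 9014/9484 = 19.1 V.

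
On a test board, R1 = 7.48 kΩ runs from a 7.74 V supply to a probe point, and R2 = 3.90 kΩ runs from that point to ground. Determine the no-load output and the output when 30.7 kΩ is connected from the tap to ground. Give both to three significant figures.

Unloaded: 2.65 V; loaded: 2.45 V

Open-circuit: V = 7.74 × 3.90/(7.48 + 3.90) = 2.65 V.
With the load, R2 becomes R2‖R_L = 3.460 kΩ, so V = 7.74 × 3.460/10.94 = 2.45 V.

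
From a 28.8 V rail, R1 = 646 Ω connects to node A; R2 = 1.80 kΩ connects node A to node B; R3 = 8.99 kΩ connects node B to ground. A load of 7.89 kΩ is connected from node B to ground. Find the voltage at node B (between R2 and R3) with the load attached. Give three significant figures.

V ≈ 18.2 V

At node B, R3 is in parallel with the load: R3‖R_L = 4202 Ω.
Below node A the resistance is R2 + (R3‖R_L) = 6002 Ω, so V_A = 28.8 × 6002/6648 = 26.00 V.
Then V_B = V_A × (R3‖R_L)/(R2 + R3‖R_L) = 26.00 × 4202/6002 = 18.2 V.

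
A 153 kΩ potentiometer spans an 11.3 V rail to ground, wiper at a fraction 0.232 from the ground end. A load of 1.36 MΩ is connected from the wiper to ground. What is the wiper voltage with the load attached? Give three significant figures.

The wiper splits the pot into (1−α)R = 117.5 kΩ above and αR = 35.50 kΩ below.
Lower section ‖ load = 34.59 kΩ.
V_wiper = 11.3 × 34.59/(117.5 + 34.59) = 2.57 V.

V ≈ 2.57 V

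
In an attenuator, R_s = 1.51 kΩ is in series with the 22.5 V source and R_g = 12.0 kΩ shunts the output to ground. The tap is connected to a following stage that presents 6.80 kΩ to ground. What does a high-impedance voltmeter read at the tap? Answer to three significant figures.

V_out ≈ 16.7 V

The load sits in parallel with R_g: R_g‖R_L = (12.0 × 6.80) / (12.0 + 6.80) = 4.340 kΩ.
V_out = 22.5 × 4.340 / (1.51 + 4.340) = 22.5 × 4.340/5.850 = 16.7 V.
(Unloaded it would have been 20.0 V.)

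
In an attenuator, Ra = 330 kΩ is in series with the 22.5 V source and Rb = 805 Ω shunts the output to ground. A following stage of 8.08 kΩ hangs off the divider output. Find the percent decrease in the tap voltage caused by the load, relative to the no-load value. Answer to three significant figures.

9.04 %

The divider's output (Thévenin) resistance is Ra‖Rb = 803.0 Ω.
Fractional drop under load = R_th/(R_th + R_L) = 803.0 / (803.0 + 8080) = 0.09040.
So the output falls by 9.04 %.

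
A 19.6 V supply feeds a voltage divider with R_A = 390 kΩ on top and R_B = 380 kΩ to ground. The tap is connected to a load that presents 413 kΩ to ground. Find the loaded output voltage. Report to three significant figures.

V_out ≈ 6.60 V

The load sits in parallel with R_B: R_B‖R_L = (380 × 413) / (380 + 413) = 197.9 kΩ.
V_out = 19.6 × 197.9 / (390 + 197.9) = 19.6 × 197.9/587.9 = 6.60 V.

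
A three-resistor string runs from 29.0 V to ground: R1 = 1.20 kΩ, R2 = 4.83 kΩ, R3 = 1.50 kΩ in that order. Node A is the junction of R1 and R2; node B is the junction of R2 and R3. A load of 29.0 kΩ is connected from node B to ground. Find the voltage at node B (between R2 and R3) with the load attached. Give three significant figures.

V ≈ 5.55 V

At node B, R3 is in parallel with the load: R3‖R_L = 1.426 kΩ.
Below node A the resistance is R2 + (R3‖R_L) = 6.256 kΩ, so V_A = 29.0 × 6.256/7.456 = 24.33 V.
Then V_B = V_A × (R3‖R_L)/(R2 + R3‖R_L) = 24.33 × 1.426/6.256 = 5.55 V.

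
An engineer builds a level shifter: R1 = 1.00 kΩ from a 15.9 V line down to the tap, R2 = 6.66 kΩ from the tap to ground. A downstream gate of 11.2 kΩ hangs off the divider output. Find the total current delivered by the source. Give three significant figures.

I ≈ 3.07 mA

R2‖R_L = 4.176 kΩ, so the source sees R1 + R2‖R_L = 5.176 kΩ.
I = 15.9 V / 5.176 kΩ = 3.07 mA.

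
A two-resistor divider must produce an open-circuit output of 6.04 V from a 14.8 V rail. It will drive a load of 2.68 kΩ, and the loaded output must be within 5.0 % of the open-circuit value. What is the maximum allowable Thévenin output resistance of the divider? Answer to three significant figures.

Loading drop = R_th/(R_th + R_L) ≤ 0.0500, so R_th ≤ R_L · ε/(1−ε) = 2.68 kΩ × 0.0500/0.9500 = 141 Ω.

R_th ≤ 141 Ω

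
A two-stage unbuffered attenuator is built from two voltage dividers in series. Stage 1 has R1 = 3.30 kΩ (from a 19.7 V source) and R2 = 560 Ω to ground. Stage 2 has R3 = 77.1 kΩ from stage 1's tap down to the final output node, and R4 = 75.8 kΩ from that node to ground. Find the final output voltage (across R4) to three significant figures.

V_out ≈ 1.41 V

Stage 2 presents R3+R4 = 152900 Ω as a load on stage 1's tap.
Stage 1's lower leg becomes R2‖(R3+R4) = 558.0 Ω, so V_mid = 19.7 × 558.0/3858 = 2.849 V.
Stage 2 is itself unloaded: V_out = V_mid × R4/(R3+R4) = 2.849 × 75800/152900 = 1.41 V.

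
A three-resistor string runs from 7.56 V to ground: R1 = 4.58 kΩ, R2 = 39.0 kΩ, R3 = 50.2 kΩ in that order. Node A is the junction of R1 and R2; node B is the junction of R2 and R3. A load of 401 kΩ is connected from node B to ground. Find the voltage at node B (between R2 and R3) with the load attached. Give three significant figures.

At node B, R3 is in parallel with the load: R3‖R_L = 44.61 kΩ.
Below node A the resistance is R2 + (R3‖R_L) = 83.61 kΩ, so V_A = 7.56 × 83.61/88.19 = 7.167 V.
Then V_B = V_A × (R3‖R_L)/(R2 + R3‖R_L) = 7.167 × 44.61/83.61 = 3.82 V.

V ≈ 3.82 V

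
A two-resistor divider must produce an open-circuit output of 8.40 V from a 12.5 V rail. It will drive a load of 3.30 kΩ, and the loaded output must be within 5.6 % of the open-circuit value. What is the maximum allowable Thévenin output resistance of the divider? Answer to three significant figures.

Loading drop = R_th/(R_th + R_L) ≤ 0.0560, so R_th ≤ R_L · ε/(1−ε) = 3.30 kΩ × 0.0560/0.9440 = 196 Ω.
(Any R1, R2 with R2/(R1+R2) = 0.672 and R1‖R2 ≤ 196 Ω will meet the spec.)

R_th ≤ 196 Ω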